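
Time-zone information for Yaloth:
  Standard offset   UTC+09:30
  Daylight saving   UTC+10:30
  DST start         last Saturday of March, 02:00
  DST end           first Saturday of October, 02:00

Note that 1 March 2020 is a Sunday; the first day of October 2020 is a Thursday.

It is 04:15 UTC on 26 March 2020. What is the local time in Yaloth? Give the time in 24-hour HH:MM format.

1 March 2020 is a Sunday, so Saturdays fall on 7, 14, 21, 28; the last is March 28.
1 October 2020 is a Thursday, so the first Saturday is October 3.
At the standard offset (UTC+09:30), 04:15 UTC + 9h30m = 13:45 Yaloth standard time.
The standard-time date in Yaloth, 26 March 2020, does not fall between 28 March and 3 October, so daylight saving is not in effect and Yaloth is at UTC+09:30.
04:15 UTC + 9h30m = 13:45 local.

13:45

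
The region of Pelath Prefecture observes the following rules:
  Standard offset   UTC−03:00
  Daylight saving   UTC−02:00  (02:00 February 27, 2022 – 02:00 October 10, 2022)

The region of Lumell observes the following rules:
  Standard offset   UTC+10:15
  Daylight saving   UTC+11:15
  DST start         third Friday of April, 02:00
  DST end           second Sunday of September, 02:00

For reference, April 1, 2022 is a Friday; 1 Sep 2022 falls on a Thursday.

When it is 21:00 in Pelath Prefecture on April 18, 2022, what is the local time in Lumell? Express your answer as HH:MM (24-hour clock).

April 18, 2022 falls between 27 February and 10 October, so daylight saving is in effect and Pelath Prefecture is at UTC−02:00.
21:00 Pelath Prefecture + 2h = 23:00 UTC.
1 April 2022 is a Friday, so the first Friday is April 1 and the third is April 15.
1 September 2022 is a Thursday, so the first Sunday is September 4 and the second is September 11.
At the standard offset (UTC+10:15), 23:00 UTC + 10h15m = 09:15 Lumell standard time (rolling into the next day, 19 April 2022).
The standard-time date in Lumell, April 19, 2022, falls between 15 April and 11 September, so daylight saving is in effect and Lumell is at UTC+11:15.
23:00 UTC + 11h15m = 10:15 Lumell (rolling into the next day, 19 April 2022).

10:15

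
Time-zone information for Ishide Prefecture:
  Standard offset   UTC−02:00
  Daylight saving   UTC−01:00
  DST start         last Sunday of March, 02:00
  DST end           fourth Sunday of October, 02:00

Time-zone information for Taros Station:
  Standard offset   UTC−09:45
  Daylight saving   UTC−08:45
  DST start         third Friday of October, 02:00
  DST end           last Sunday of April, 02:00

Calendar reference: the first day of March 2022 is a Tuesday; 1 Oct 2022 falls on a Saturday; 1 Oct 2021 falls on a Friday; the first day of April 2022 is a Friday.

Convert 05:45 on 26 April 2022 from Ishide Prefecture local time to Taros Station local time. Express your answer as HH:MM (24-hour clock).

1 March 2022 is a Tuesday, so Sundays fall on 6, 13, 20, 27; the last is March 27.
1 October 2022 is a Saturday, so the first Sunday is October 2 and the fourth is October 23.
26 April 2022 falls between 27 March and 23 October, so daylight saving is in effect and Ishide Prefecture is at UTC−01:00.
05:45 Ishide Prefecture + 1h = 06:45 UTC.
1 October 2021 is a Friday, so the first Friday is October 1 and the third is October 15.
1 April 2022 is a Friday, so Sundays fall on 3, 10, 17, 24; the last is April 24.
At the standard offset (UTC−09:45), 06:45 UTC − 9h45m = 21:00 Taros Station standard time (rolling into the previous day, 25 April 2022).
The standard-time date in Taros Station, 25 April 2022, does not fall between 15 October 2021 and 24 April 2022, so daylight saving is not in effect and Taros Station is at UTC−09:45.
06:45 UTC − 9h45m = 21:00 Taros Station (rolling into the previous day, 25 April 2022).

21:00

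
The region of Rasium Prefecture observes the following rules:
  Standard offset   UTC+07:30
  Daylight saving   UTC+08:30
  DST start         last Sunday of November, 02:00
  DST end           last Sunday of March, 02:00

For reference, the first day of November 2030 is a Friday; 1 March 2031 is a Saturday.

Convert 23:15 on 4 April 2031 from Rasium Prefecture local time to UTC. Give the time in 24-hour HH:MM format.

15:45

1 November 2030 is a Friday, so Sundays fall on 3, 10, 17, 24; the last is November 24.
1 March 2031 is a Saturday, so Sundays fall on 2, 9, 16, 23, 30; the last is March 30.
4 April 2031 does not fall between 24 November 2030 and 30 March 2031, so daylight saving is not in effect and Rasium Prefecture is at UTC+07:30.
23:15 local − 7h30m = 15:45 UTC.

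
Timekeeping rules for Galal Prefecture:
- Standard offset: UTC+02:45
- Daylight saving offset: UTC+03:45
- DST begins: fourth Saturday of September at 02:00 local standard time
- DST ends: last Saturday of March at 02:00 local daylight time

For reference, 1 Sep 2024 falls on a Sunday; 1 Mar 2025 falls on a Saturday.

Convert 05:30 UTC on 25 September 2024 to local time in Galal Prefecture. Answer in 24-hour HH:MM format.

08:15

1 September 2024 is a Sunday, so the first Saturday is September 7 and the fourth is September 28.
1 March 2025 is a Saturday, so Saturdays fall on 1, 8, 15, 22, 29; the last is March 29.
At the standard offset (UTC+02:45), 05:30 UTC + 2h45m = 08:15 Galal Prefecture standard time.
Daylight saving runs 28 September 2024 – 29 March 2025; the standard-time date in Galal Prefecture, 25 September 2024, is outside that window, so Galal Prefecture is on standard time at UTC+02:45.
05:30 UTC + 2h45m = 08:15 local.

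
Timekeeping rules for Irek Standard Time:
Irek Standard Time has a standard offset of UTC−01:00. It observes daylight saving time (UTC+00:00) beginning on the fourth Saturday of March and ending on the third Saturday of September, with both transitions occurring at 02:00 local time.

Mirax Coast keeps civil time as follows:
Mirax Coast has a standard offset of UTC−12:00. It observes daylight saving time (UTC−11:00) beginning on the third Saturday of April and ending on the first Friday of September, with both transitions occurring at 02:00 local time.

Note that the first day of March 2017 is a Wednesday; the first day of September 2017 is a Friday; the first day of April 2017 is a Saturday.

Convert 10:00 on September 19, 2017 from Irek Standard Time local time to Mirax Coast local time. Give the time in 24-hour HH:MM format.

1 March 2017 is a Wednesday, so the first Saturday is March 4 and the fourth is March 25.
1 September 2017 is a Friday, so the first Saturday is September 2 and the third is September 16.
September 19, 2017 is outside the daylight-saving period (25 March – 16 September), so Irek Standard Time is on standard time, UTC−01:00.
10:00 Irek Standard Time + 1h = 11:00 UTC.
1 April 2017 is a Saturday, so the first Saturday is April 1 and the third is April 15.
1 September 2017 is a Friday, so the first Friday is September 1.
At the standard offset (UTC−12:00), 11:00 UTC − 12h = 23:00 Mirax Coast standard time (rolling into the previous day, 18 September 2017).
The standard-time date in Mirax Coast, September 18, 2017, is outside the daylight-saving period (15 April – 1 September), so Mirax Coast is on standard time, UTC−12:00.
11:00 UTC − 12h = 23:00 Mirax Coast (rolling into the previous day, 18 September 2017).

23:00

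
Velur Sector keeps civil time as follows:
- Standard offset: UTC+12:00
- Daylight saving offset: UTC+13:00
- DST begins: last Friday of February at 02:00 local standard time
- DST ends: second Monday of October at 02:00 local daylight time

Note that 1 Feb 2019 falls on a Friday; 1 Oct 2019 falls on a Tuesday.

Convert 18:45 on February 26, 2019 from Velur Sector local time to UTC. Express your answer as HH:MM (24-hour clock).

05:45

1 February 2019 is a Friday, so Fridays fall on 1, 8, 15, 22; the last is February 22.
1 October 2019 is a Tuesday, so the first Monday is October 7 and the second is October 14.
February 26, 2019 lies within the daylight-saving period (22 February – 14 October), so Velur Sector is on daylight time, UTC+13:00.
18:45 local − 13h = 05:45 UTC.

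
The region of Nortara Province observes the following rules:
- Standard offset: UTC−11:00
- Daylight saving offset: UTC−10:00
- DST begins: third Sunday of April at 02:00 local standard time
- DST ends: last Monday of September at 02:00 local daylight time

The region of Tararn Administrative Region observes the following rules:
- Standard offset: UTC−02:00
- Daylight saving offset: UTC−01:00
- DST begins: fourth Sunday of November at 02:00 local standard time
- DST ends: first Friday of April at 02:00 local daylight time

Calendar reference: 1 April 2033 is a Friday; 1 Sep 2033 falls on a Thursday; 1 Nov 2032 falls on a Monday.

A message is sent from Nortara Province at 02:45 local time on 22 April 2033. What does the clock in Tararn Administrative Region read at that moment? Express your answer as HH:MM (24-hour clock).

1 April 2033 is a Friday, so the first Sunday is April 3 and the third is April 17.
1 September 2033 is a Thursday, so Mondays fall on 5, 12, 19, 26; the last is September 26.
22 April 2033 lies within the daylight-saving period (17 April – 26 September), so Nortara Province is on daylight time, UTC−10:00.
02:45 Nortara Province + 10h = 12:45 UTC.
1 November 2032 is a Monday, so the first Sunday is November 7 and the fourth is November 28.
1 April 2033 is a Friday, so the first Friday is April 1.
At the standard offset (UTC−02:00), 12:45 UTC − 2h = 10:45 Tararn Administrative Region standard time.
Daylight saving runs 28 November 2032 – 1 April 2033; the standard-time date in Tararn Administrative Region, 22 April 2033, is outside that window, so Tararn Administrative Region is on standard time at UTC−02:00.
12:45 UTC − 2h = 10:45 Tararn Administrative Region.

10:45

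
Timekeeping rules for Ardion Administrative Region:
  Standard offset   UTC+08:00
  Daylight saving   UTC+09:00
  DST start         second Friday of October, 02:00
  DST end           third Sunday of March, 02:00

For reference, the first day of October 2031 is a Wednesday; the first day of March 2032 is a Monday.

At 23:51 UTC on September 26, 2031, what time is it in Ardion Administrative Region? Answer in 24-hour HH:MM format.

1 October 2031 is a Wednesday, so the first Friday is October 3 and the second is October 10.
1 March 2032 is a Monday, so the first Sunday is March 7 and the third is March 21.
At the standard offset (UTC+08:00), 23:51 UTC + 8h = 07:51 Ardion Administrative Region standard time (rolling into the next day, 27 September 2031).
The standard-time date in Ardion Administrative Region, September 27, 2031, is outside the daylight-saving period (10 October 2031 – 21 March 2032), so Ardion Administrative Region is on standard time, UTC+08:00.
23:51 UTC + 8h = 07:51 local (rolling into the next day, 27 September 2031).

07:51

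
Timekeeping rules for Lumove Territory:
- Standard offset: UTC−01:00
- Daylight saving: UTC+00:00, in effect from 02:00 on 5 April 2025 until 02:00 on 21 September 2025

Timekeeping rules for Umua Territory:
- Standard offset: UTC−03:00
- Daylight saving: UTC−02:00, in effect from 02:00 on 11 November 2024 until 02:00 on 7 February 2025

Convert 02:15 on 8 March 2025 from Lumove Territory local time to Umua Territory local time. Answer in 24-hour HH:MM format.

00:15

8 March 2025 is outside the daylight-saving period (5 April – 21 September), so Lumove Territory is on standard time, UTC−01:00.
02:15 Lumove Territory + 1h = 03:15 UTC.
At the standard offset (UTC−03:00), 03:15 UTC − 3h = 00:15 Umua Territory standard time.
The standard-time date in Umua Territory, 8 March 2025, is outside the daylight-saving period (11 November 2024 – 7 February 2025), so Umua Territory is on standard time, UTC−03:00.
03:15 UTC − 3h = 00:15 Umua Territory.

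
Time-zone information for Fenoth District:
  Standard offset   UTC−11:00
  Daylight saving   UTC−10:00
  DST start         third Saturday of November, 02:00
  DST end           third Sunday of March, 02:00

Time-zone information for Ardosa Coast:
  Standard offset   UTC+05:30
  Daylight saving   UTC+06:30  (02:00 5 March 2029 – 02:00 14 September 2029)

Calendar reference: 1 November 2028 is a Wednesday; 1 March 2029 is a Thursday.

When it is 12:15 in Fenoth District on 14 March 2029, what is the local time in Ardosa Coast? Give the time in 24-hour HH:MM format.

04:45

1 November 2028 is a Wednesday, so the first Saturday is November 4 and the third is November 18.
1 March 2029 is a Thursday, so the first Sunday is March 4 and the third is March 18.
14 March 2029 lies within the daylight-saving period (18 November 2028 – 18 March 2029), so Fenoth District is on daylight time, UTC−10:00.
12:15 Fenoth District + 10h = 22:15 UTC.
At the standard offset (UTC+05:30), 22:15 UTC + 5h30m = 03:45 Ardosa Coast standard time (rolling into the next day, 15 March 2029).
The standard-time date in Ardosa Coast, 15 March 2029, falls between 5 March and 14 September, so daylight saving is in effect and Ardosa Coast is at UTC+06:30.
22:15 UTC + 6h30m = 04:45 Ardosa Coast (rolling into the next day, 15 March 2029).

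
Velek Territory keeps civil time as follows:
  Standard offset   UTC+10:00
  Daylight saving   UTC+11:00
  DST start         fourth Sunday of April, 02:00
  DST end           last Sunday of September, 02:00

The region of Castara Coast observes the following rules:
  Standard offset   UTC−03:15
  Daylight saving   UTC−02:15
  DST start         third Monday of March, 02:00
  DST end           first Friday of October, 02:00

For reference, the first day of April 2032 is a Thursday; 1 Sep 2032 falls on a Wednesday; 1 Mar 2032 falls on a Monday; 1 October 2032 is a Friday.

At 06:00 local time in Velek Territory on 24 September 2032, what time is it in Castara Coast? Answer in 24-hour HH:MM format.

16:45

1 April 2032 is a Thursday, so the first Sunday is April 4 and the fourth is April 25.
1 September 2032 is a Wednesday, so Sundays fall on 5, 12, 19, 26; the last is September 26.
Daylight saving runs 25 April – 26 September; 24 September 2032 is inside that window, so Velek Territory is at UTC+11:00.
06:00 Velek Territory − 11h = 19:00 UTC (rolling into the previous day, 23 September 2032).
1 March 2032 is a Monday, so the first Monday is March 1 and the third is March 15.
1 October 2032 is a Friday, so the first Friday is October 1.
At the standard offset (UTC−03:15), 19:00 UTC − 3h15m = 15:45 Castara Coast standard time.
The standard-time date in Castara Coast, 23 September 2032, falls between 15 March and 1 October, so daylight saving is in effect and Castara Coast is at UTC−02:15.
19:00 UTC − 2h15m = 16:45 Castara Coast.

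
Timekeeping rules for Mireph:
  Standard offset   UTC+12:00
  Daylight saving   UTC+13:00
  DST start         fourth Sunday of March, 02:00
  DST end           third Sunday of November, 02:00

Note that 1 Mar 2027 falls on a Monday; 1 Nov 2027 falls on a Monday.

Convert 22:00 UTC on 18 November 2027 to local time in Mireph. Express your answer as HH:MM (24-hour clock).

11:00

1 March 2027 is a Monday, so the first Sunday is March 7 and the fourth is March 28.
1 November 2027 is a Monday, so the first Sunday is November 7 and the third is November 21.
At the standard offset (UTC+12:00), 22:00 UTC + 12h = 10:00 Mireph standard time (rolling into the next day, 19 November 2027).
Daylight saving runs 28 March – 21 November; the standard-time date in Mireph, 19 November 2027, is inside that window, so Mireph is at UTC+13:00.
22:00 UTC + 13h = 11:00 local (rolling into the next day, 19 November 2027).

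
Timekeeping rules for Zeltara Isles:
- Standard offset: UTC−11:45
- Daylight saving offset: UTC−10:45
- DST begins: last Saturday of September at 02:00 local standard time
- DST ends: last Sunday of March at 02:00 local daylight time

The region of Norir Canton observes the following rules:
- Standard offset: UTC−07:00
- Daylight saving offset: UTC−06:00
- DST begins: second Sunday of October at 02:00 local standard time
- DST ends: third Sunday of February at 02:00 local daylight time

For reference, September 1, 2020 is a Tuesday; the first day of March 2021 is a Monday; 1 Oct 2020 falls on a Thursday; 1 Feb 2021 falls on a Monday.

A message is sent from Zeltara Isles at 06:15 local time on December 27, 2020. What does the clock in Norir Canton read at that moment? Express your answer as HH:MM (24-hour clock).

1 September 2020 is a Tuesday, so Saturdays fall on 5, 12, 19, 26; the last is September 26.
1 March 2021 is a Monday, so Sundays fall on 7, 14, 21, 28; the last is March 28.
Daylight saving runs 26 September 2020 – 28 March 2021; December 27, 2020 is inside that window, so Zeltara Isles is at UTC−10:45.
06:15 Zeltara Isles + 10h45m = 17:00 UTC.
1 October 2020 is a Thursday, so the first Sunday is October 4 and the second is October 11.
1 February 2021 is a Monday, so the first Sunday is February 7 and the third is February 21.
At the standard offset (UTC−07:00), 17:00 UTC − 7h = 10:00 Norir Canton standard time.
Daylight saving runs 11 October 2020 – 21 February 2021; the standard-time date in Norir Canton, December 27, 2020, is inside that window, so Norir Canton is at UTC−06:00.
17:00 UTC − 6h = 11:00 Norir Canton.

11:00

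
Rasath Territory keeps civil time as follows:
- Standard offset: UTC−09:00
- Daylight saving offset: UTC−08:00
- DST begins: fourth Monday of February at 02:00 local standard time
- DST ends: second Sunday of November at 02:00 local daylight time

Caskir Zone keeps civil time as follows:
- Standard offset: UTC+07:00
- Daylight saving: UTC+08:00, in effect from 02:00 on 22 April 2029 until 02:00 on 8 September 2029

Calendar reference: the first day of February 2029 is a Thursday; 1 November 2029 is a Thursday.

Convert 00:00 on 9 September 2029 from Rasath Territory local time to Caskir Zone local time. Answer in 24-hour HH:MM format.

15:00

1 February 2029 is a Thursday, so the first Monday is February 5 and the fourth is February 26.
1 November 2029 is a Thursday, so the first Sunday is November 4 and the second is November 11.
9 September 2029 falls between 26 February and 11 November, so daylight saving is in effect and Rasath Territory is at UTC−08:00.
00:00 Rasath Territory + 8h = 08:00 UTC.
At the standard offset (UTC+07:00), 08:00 UTC + 7h = 15:00 Caskir Zone standard time.
Daylight saving runs 22 April – 8 September; the standard-time date in Caskir Zone, 9 September 2029, is outside that window, so Caskir Zone is on standard time at UTC+07:00.
08:00 UTC + 7h = 15:00 Caskir Zone.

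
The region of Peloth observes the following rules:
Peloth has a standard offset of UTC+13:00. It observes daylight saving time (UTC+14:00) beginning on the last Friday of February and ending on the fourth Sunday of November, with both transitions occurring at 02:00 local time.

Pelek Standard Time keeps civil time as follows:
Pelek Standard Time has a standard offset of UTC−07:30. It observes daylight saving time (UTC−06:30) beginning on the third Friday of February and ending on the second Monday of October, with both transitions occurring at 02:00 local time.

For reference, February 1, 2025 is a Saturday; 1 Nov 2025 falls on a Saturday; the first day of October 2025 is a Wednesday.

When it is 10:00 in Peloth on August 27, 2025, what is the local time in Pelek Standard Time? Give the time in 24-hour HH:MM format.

1 February 2025 is a Saturday, so Fridays fall on 7, 14, 21, 28; the last is February 28.
1 November 2025 is a Saturday, so the first Sunday is November 2 and the fourth is November 23.
August 27, 2025 falls between 28 February and 23 November, so daylight saving is in effect and Peloth is at UTC+14:00.
10:00 Peloth − 14h = 20:00 UTC (rolling into the previous day, 26 August 2025).
1 February 2025 is a Saturday, so the first Friday is February 7 and the third is February 21.
1 October 2025 is a Wednesday, so the first Monday is October 6 and the second is October 13.
At the standard offset (UTC−07:30), 20:00 UTC − 7h30m = 12:30 Pelek Standard Time standard time.
The standard-time date in Pelek Standard Time, August 26, 2025, falls between 21 February and 13 October, so daylight saving is in effect and Pelek Standard Time is at UTC−06:30.
20:00 UTC − 6h30m = 13:30 Pelek Standard Time.

13:30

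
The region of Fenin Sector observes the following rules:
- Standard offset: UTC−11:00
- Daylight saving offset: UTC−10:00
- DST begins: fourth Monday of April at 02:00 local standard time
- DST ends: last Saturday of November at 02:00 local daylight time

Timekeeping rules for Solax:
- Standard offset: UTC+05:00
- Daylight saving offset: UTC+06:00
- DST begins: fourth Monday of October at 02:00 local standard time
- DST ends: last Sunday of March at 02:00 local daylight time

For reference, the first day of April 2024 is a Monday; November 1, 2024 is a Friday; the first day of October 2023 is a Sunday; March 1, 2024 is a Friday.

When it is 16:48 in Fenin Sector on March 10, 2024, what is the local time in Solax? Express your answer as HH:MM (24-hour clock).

1 April 2024 is a Monday, so the first Monday is April 1 and the fourth is April 22.
1 November 2024 is a Friday, so Saturdays fall on 2, 9, 16, 23, 30; the last is November 30.
Daylight saving runs 22 April – 30 November; March 10, 2024 is outside that window, so Fenin Sector is on standard time at UTC−11:00.
16:48 Fenin Sector + 11h = 03:48 UTC (rolling into the next day, 11 March 2024).
1 October 2023 is a Sunday, so the first Monday is October 2 and the fourth is October 23.
1 March 2024 is a Friday, so Sundays fall on 3, 10, 17, 24, 31; the last is March 31.
At the standard offset (UTC+05:00), 03:48 UTC + 5h = 08:48 Solax standard time.
Daylight saving runs 23 October 2023 – 31 March 2024; the standard-time date in Solax, March 11, 2024, is inside that window, so Solax is at UTC+06:00.
03:48 UTC + 6h = 09:48 Solax.

09:48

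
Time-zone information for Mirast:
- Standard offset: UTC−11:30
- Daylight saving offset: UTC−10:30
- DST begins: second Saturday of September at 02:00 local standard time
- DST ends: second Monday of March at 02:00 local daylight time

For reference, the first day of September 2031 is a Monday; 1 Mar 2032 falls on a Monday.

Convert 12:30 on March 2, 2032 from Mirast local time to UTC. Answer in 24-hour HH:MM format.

1 September 2031 is a Monday, so the first Saturday is September 6 and the second is September 13.
1 March 2032 is a Monday, so the first Monday is March 1 and the second is March 8.
March 2, 2032 falls between 13 September 2031 and 8 March 2032, so daylight saving is in effect and Mirast is at UTC−10:30.
12:30 local + 10h30m = 23:00 UTC.

23:00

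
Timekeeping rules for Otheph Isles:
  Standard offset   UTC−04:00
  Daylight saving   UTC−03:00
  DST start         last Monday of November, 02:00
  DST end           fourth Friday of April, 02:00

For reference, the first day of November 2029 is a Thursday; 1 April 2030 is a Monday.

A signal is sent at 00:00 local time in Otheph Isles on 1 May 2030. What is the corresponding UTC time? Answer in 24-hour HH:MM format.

04:00

1 November 2029 is a Thursday, so Mondays fall on 5, 12, 19, 26; the last is November 26.
1 April 2030 is a Monday, so the first Friday is April 5 and the fourth is April 26.
1 May 2030 is outside the daylight-saving period (26 November 2029 – 26 April 2030), so Otheph Isles is on standard time, UTC−04:00.
00:00 local + 4h = 04:00 UTC.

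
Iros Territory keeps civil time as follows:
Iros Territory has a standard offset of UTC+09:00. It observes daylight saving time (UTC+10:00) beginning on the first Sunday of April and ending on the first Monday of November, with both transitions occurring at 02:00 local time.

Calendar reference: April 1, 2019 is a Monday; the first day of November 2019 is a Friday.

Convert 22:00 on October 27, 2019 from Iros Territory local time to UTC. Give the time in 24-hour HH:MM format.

12:00

1 April 2019 is a Monday, so the first Sunday is April 7.
1 November 2019 is a Friday, so the first Monday is November 4.
October 27, 2019 falls between 7 April and 4 November, so daylight saving is in effect and Iros Territory is at UTC+10:00.
22:00 local − 10h = 12:00 UTC.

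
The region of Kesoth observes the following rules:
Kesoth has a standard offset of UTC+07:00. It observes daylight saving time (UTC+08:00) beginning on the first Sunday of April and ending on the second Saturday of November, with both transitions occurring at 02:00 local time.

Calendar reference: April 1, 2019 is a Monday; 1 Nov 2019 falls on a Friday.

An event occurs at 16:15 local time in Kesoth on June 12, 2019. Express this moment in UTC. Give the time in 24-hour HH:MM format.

08:15

1 April 2019 is a Monday, so the first Sunday is April 7.
1 November 2019 is a Friday, so the first Saturday is November 2 and the second is November 9.
June 12, 2019 falls between 7 April and 9 November, so daylight saving is in effect and Kesoth is at UTC+08:00.
16:15 local − 8h = 08:15 UTC.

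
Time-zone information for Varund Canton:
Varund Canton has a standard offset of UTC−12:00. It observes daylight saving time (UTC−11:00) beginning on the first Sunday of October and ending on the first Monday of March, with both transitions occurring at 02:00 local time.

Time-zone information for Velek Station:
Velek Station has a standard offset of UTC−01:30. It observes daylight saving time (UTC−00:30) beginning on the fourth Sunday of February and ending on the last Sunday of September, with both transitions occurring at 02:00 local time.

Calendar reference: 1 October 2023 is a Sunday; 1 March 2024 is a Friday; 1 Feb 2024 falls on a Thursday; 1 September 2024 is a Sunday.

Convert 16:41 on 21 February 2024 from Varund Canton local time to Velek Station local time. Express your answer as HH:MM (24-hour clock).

02:11

1 October 2023 is a Sunday, so the first Sunday is October 1.
1 March 2024 is a Friday, so the first Monday is March 4.
21 February 2024 falls between 1 October 2023 and 4 March 2024, so daylight saving is in effect and Varund Canton is at UTC−11:00.
16:41 Varund Canton + 11h = 03:41 UTC (rolling into the next day, 22 February 2024).
1 February 2024 is a Thursday, so the first Sunday is February 4 and the fourth is February 25.
1 September 2024 is a Sunday, so Sundays fall on 1, 8, 15, 22, 29; the last is September 29.
At the standard offset (UTC−01:30), 03:41 UTC − 1h30m = 02:11 Velek Station standard time.
The standard-time date in Velek Station, 22 February 2024, does not fall between 25 February and 29 September, so daylight saving is not in effect and Velek Station is at UTC−01:30.
03:41 UTC − 1h30m = 02:11 Velek Station.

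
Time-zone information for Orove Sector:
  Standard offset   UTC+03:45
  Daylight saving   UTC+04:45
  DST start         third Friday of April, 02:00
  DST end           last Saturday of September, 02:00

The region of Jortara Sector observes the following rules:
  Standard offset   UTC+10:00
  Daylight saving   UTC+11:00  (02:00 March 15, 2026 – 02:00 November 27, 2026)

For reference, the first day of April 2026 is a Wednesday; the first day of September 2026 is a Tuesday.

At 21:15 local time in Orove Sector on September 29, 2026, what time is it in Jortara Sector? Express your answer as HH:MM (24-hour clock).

04:30

1 April 2026 is a Wednesday, so the first Friday is April 3 and the third is April 17.
1 September 2026 is a Tuesday, so Saturdays fall on 5, 12, 19, 26; the last is September 26.
September 29, 2026 does not fall between 17 April and 26 September, so daylight saving is not in effect and Orove Sector is at UTC+03:45.
21:15 Orove Sector − 3h45m = 17:30 UTC.
At the standard offset (UTC+10:00), 17:30 UTC + 10h = 03:30 Jortara Sector standard time (rolling into the next day, 30 September 2026).
The standard-time date in Jortara Sector, September 30, 2026, falls between 15 March and 27 November, so daylight saving is in effect and Jortara Sector is at UTC+11:00.
17:30 UTC + 11h = 04:30 Jortara Sector (rolling into the next day, 30 September 2026).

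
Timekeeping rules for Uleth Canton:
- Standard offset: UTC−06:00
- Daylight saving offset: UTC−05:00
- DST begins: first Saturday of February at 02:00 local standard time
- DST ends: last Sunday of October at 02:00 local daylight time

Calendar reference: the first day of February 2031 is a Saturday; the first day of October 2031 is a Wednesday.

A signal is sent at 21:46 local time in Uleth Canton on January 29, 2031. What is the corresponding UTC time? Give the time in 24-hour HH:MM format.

1 February 2031 is a Saturday, so the first Saturday is February 1.
1 October 2031 is a Wednesday, so Sundays fall on 5, 12, 19, 26; the last is October 26.
Daylight saving runs 1 February – 26 October; January 29, 2031 is outside that window, so Uleth Canton is on standard time at UTC−06:00.
21:46 local + 6h = 03:46 UTC (rolling into the next day, 30 January 2031).

03:46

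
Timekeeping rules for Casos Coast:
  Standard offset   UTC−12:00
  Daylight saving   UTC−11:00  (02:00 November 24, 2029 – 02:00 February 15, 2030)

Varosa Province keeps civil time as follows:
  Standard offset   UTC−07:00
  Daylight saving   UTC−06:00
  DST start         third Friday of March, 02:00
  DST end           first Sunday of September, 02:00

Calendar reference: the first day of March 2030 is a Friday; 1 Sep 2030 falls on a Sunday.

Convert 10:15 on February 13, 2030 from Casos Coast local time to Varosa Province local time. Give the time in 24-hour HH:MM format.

Daylight saving runs 24 November 2029 – 15 February 2030; February 13, 2030 is inside that window, so Casos Coast is at UTC−11:00.
10:15 Casos Coast + 11h = 21:15 UTC.
1 March 2030 is a Friday, so the first Friday is March 1 and the third is March 15.
1 September 2030 is a Sunday, so the first Sunday is September 1.
At the standard offset (UTC−07:00), 21:15 UTC − 7h = 14:15 Varosa Province standard time.
The standard-time date in Varosa Province, February 13, 2030, is outside the daylight-saving period (15 March – 1 September), so Varosa Province is on standard time, UTC−07:00.
21:15 UTC − 7h = 14:15 Varosa Province.

14:15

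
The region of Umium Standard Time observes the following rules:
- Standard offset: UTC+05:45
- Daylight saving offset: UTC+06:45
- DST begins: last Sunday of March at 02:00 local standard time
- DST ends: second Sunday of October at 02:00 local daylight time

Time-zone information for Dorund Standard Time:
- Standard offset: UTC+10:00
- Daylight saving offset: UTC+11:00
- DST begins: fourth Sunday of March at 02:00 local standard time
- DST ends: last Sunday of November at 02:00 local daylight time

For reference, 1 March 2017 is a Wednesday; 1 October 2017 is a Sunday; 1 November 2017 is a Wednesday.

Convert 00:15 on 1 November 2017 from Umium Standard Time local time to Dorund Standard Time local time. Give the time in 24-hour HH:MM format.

1 March 2017 is a Wednesday, so Sundays fall on 5, 12, 19, 26; the last is March 26.
1 October 2017 is a Sunday, so the first Sunday is October 1 and the second is October 8.
Daylight saving runs 26 March – 8 October; 1 November 2017 is outside that window, so Umium Standard Time is on standard time at UTC+05:45.
00:15 Umium Standard Time − 5h45m = 18:30 UTC (rolling into the previous day, 31 October 2017).
1 March 2017 is a Wednesday, so the first Sunday is March 5 and the fourth is March 26.
1 November 2017 is a Wednesday, so Sundays fall on 5, 12, 19, 26; the last is November 26.
At the standard offset (UTC+10:00), 18:30 UTC + 10h = 04:30 Dorund Standard Time standard time (rolling into the next day, 1 November 2017).
The standard-time date in Dorund Standard Time, 1 November 2017, falls between 26 March and 26 November, so daylight saving is in effect and Dorund Standard Time is at UTC+11:00.
18:30 UTC + 11h = 05:30 Dorund Standard Time (rolling into the next day, 1 November 2017).

05:30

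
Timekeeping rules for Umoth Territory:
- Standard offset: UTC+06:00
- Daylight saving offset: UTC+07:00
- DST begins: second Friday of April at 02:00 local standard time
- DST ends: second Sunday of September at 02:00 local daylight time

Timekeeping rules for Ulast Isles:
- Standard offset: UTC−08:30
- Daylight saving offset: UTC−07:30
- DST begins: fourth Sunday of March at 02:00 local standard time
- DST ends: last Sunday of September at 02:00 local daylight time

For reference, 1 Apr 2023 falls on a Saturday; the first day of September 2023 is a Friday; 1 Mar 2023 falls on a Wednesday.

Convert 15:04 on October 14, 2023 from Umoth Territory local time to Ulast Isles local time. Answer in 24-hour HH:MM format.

00:34

1 April 2023 is a Saturday, so the first Friday is April 7 and the second is April 14.
1 September 2023 is a Friday, so the first Sunday is September 3 and the second is September 10.
October 14, 2023 is outside the daylight-saving period (14 April – 10 September), so Umoth Territory is on standard time, UTC+06:00.
15:04 Umoth Territory − 6h = 09:04 UTC.
1 March 2023 is a Wednesday, so the first Sunday is March 5 and the fourth is March 26.
1 September 2023 is a Friday, so Sundays fall on 3, 10, 17, 24; the last is September 24.
At the standard offset (UTC−08:30), 09:04 UTC − 8h30m = 00:34 Ulast Isles standard time.
Daylight saving runs 26 March – 24 September; the standard-time date in Ulast Isles, October 14, 2023, is outside that window, so Ulast Isles is on standard time at UTC−08:30.
09:04 UTC − 8h30m = 00:34 Ulast Isles.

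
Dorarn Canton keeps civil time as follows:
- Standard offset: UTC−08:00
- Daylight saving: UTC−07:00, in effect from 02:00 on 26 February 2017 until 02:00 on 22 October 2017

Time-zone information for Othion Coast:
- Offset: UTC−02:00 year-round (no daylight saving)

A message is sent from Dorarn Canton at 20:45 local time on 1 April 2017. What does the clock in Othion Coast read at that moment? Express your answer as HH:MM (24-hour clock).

01:45

1 April 2017 lies within the daylight-saving period (26 February – 22 October), so Dorarn Canton is on daylight time, UTC−07:00.
20:45 Dorarn Canton + 7h = 03:45 UTC (rolling into the next day, 2 April 2017).
Othion Coast has no daylight saving, so its offset is UTC−02:00 year-round.
03:45 UTC − 2h = 01:45 Othion Coast.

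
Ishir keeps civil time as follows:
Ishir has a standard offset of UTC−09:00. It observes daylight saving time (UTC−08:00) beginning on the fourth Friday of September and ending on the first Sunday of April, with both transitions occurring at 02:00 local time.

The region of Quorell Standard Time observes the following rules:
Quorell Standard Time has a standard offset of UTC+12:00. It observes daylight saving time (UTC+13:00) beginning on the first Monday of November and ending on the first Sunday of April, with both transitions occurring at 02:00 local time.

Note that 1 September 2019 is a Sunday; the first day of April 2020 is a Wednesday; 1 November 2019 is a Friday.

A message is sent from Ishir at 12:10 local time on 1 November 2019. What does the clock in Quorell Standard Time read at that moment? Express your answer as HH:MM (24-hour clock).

1 September 2019 is a Sunday, so the first Friday is September 6 and the fourth is September 27.
1 April 2020 is a Wednesday, so the first Sunday is April 5.
1 November 2019 falls between 27 September 2019 and 5 April 2020, so daylight saving is in effect and Ishir is at UTC−08:00.
12:10 Ishir + 8h = 20:10 UTC.
1 November 2019 is a Friday, so the first Monday is November 4.
1 April 2020 is a Wednesday, so the first Sunday is April 5.
At the standard offset (UTC+12:00), 20:10 UTC + 12h = 08:10 Quorell Standard Time standard time (rolling into the next day, 2 November 2019).
The standard-time date in Quorell Standard Time, 2 November 2019, does not fall between 4 November 2019 and 5 April 2020, so daylight saving is not in effect and Quorell Standard Time is at UTC+12:00.
20:10 UTC + 12h = 08:10 Quorell Standard Time (rolling into the next day, 2 November 2019).

08:10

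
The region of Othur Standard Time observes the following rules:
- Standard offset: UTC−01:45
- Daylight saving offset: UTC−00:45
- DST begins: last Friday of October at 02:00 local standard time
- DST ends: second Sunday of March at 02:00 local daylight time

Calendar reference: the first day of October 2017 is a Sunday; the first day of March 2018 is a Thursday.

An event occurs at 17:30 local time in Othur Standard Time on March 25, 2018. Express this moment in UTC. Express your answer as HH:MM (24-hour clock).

19:15

1 October 2017 is a Sunday, so Fridays fall on 6, 13, 20, 27; the last is October 27.
1 March 2018 is a Thursday, so the first Sunday is March 4 and the second is March 11.
March 25, 2018 does not fall between 27 October 2017 and 11 March 2018, so daylight saving is not in effect and Othur Standard Time is at UTC−01:45.
17:30 local + 1h45m = 19:15 UTC.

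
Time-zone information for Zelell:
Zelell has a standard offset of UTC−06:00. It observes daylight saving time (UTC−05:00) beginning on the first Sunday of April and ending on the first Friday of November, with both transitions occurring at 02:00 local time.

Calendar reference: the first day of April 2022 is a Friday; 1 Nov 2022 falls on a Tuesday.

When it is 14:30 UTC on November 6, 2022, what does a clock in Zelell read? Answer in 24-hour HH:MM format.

1 April 2022 is a Friday, so the first Sunday is April 3.
1 November 2022 is a Tuesday, so the first Friday is November 4.
At the standard offset (UTC−06:00), 14:30 UTC − 6h = 08:30 Zelell standard time.
Daylight saving runs 3 April – 4 November; the standard-time date in Zelell, November 6, 2022, is outside that window, so Zelell is on standard time at UTC−06:00.
14:30 UTC − 6h = 08:30 local.

08:30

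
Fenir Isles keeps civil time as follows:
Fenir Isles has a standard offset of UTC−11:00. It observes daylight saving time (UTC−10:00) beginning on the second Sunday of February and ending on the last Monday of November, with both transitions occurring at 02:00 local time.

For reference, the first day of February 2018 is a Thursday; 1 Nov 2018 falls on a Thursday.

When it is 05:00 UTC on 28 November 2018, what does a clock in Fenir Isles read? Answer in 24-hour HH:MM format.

1 February 2018 is a Thursday, so the first Sunday is February 4 and the second is February 11.
1 November 2018 is a Thursday, so Mondays fall on 5, 12, 19, 26; the last is November 26.
At the standard offset (UTC−11:00), 05:00 UTC − 11h = 18:00 Fenir Isles standard time (rolling into the previous day, 27 November 2018).
The standard-time date in Fenir Isles, 27 November 2018, is outside the daylight-saving period (11 February – 26 November), so Fenir Isles is on standard time, UTC−11:00.
05:00 UTC − 11h = 18:00 local (rolling into the previous day, 27 November 2018).

18:00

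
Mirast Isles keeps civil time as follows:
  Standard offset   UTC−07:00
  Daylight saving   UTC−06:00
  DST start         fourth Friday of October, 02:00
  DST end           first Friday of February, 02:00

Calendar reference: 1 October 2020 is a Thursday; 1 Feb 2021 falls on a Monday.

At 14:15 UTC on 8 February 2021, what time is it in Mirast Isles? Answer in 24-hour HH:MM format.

1 October 2020 is a Thursday, so the first Friday is October 2 and the fourth is October 23.
1 February 2021 is a Monday, so the first Friday is February 5.
At the standard offset (UTC−07:00), 14:15 UTC − 7h = 07:15 Mirast Isles standard time.
The standard-time date in Mirast Isles, 8 February 2021, is outside the daylight-saving period (23 October 2020 – 5 February 2021), so Mirast Isles is on standard time, UTC−07:00.
14:15 UTC − 7h = 07:15 local.

07:15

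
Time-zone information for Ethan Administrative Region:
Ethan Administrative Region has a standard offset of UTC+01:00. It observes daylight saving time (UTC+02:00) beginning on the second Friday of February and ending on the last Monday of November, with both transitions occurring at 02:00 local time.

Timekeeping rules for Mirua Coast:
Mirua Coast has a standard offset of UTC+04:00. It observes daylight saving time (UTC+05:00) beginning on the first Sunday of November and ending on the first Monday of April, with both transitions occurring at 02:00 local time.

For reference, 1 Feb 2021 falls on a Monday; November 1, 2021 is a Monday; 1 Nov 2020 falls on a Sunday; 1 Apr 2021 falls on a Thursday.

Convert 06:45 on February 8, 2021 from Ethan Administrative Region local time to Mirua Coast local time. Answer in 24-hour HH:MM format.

10:45

1 February 2021 is a Monday, so the first Friday is February 5 and the second is February 12.
1 November 2021 is a Monday, so Mondays fall on 1, 8, 15, 22, 29; the last is November 29.
February 8, 2021 does not fall between 12 February and 29 November, so daylight saving is not in effect and Ethan Administrative Region is at UTC+01:00.
06:45 Ethan Administrative Region − 1h = 05:45 UTC.
1 November 2020 is a Sunday, so the first Sunday is November 1.
1 April 2021 is a Thursday, so the first Monday is April 5.
At the standard offset (UTC+04:00), 05:45 UTC + 4h = 09:45 Mirua Coast standard time.
Daylight saving runs 1 November 2020 – 5 April 2021; the standard-time date in Mirua Coast, February 8, 2021, is inside that window, so Mirua Coast is at UTC+05:00.
05:45 UTC + 5h = 10:45 Mirua Coast.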